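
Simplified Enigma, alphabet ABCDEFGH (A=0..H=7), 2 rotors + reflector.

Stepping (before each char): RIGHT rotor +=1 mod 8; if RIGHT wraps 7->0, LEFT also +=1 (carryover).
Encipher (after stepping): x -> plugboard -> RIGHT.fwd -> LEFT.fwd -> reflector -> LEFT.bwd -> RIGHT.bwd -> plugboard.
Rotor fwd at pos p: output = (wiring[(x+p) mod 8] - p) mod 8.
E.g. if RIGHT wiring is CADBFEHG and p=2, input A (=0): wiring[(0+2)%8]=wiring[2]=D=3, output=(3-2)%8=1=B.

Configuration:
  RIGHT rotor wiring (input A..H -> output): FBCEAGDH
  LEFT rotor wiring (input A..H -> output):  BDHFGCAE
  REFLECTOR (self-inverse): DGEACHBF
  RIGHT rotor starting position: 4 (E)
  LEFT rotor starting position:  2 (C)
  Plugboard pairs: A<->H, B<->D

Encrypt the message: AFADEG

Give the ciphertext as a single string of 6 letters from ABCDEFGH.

Char 1 ('A'): step: R->5, L=2; A->plug->H->R->D->L->A->refl->D->L'->B->R'->A->plug->H
Char 2 ('F'): step: R->6, L=2; F->plug->F->R->G->L->H->refl->F->L'->A->R'->H->plug->A
Char 3 ('A'): step: R->7, L=2; A->plug->H->R->E->L->G->refl->B->L'->H->R'->G->plug->G
Char 4 ('D'): step: R->0, L->3 (L advanced); D->plug->B->R->B->L->D->refl->A->L'->G->R'->F->plug->F
Char 5 ('E'): step: R->1, L=3; E->plug->E->R->F->L->G->refl->B->L'->E->R'->H->plug->A
Char 6 ('G'): step: R->2, L=3; G->plug->G->R->D->L->F->refl->H->L'->C->R'->B->plug->D

Answer: HAGFAD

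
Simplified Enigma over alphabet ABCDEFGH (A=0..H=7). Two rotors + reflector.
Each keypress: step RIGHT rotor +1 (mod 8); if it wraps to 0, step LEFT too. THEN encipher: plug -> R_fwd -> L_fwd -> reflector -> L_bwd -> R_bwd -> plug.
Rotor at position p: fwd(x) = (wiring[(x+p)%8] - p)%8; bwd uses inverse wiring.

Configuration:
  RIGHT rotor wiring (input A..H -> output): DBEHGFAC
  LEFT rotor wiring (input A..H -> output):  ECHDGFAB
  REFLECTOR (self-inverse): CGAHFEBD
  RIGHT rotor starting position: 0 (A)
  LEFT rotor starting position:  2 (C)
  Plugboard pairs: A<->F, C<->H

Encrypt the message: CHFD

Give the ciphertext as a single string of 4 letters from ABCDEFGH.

Char 1 ('C'): step: R->1, L=2; C->plug->H->R->C->L->E->refl->F->L'->A->R'->A->plug->F
Char 2 ('H'): step: R->2, L=2; H->plug->C->R->E->L->G->refl->B->L'->B->R'->G->plug->G
Char 3 ('F'): step: R->3, L=2; F->plug->A->R->E->L->G->refl->B->L'->B->R'->H->plug->C
Char 4 ('D'): step: R->4, L=2; D->plug->D->R->G->L->C->refl->A->L'->H->R'->E->plug->E

Answer: FGCE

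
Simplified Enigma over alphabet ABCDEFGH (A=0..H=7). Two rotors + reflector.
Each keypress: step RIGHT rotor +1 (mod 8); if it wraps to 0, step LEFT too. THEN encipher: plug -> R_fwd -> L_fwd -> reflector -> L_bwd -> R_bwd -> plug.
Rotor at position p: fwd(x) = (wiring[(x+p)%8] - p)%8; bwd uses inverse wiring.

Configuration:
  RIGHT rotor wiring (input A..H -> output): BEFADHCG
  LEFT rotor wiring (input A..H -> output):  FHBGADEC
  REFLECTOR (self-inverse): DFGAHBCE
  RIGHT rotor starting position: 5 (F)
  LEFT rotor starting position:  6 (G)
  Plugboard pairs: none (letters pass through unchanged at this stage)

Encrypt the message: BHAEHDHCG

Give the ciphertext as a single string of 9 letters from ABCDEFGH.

Char 1 ('B'): step: R->6, L=6; B->plug->B->R->A->L->G->refl->C->L'->G->R'->D->plug->D
Char 2 ('H'): step: R->7, L=6; H->plug->H->R->D->L->B->refl->F->L'->H->R'->A->plug->A
Char 3 ('A'): step: R->0, L->7 (L advanced); A->plug->A->R->B->L->G->refl->C->L'->D->R'->E->plug->E
Char 4 ('E'): step: R->1, L=7; E->plug->E->R->G->L->E->refl->H->L'->E->R'->B->plug->B
Char 5 ('H'): step: R->2, L=7; H->plug->H->R->C->L->A->refl->D->L'->A->R'->E->plug->E
Char 6 ('D'): step: R->3, L=7; D->plug->D->R->H->L->F->refl->B->L'->F->R'->A->plug->A
Char 7 ('H'): step: R->4, L=7; H->plug->H->R->E->L->H->refl->E->L'->G->R'->C->plug->C
Char 8 ('C'): step: R->5, L=7; C->plug->C->R->B->L->G->refl->C->L'->D->R'->G->plug->G
Char 9 ('G'): step: R->6, L=7; G->plug->G->R->F->L->B->refl->F->L'->H->R'->E->plug->E

Answer: DAEBEACGE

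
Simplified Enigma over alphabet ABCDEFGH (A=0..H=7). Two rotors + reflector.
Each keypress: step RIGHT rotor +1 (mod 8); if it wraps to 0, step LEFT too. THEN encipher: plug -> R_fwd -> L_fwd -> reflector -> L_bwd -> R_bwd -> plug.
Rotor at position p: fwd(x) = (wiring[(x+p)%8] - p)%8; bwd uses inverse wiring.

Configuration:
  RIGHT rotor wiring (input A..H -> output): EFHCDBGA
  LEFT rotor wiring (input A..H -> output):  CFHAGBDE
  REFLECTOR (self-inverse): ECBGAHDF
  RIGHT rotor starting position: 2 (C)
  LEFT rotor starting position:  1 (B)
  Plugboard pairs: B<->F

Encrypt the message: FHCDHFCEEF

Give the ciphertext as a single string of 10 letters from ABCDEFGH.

Answer: HBBGFAGAHD

Derivation:
Char 1 ('F'): step: R->3, L=1; F->plug->B->R->A->L->E->refl->A->L'->E->R'->H->plug->H
Char 2 ('H'): step: R->4, L=1; H->plug->H->R->G->L->D->refl->G->L'->B->R'->F->plug->B
Char 3 ('C'): step: R->5, L=1; C->plug->C->R->D->L->F->refl->H->L'->C->R'->F->plug->B
Char 4 ('D'): step: R->6, L=1; D->plug->D->R->H->L->B->refl->C->L'->F->R'->G->plug->G
Char 5 ('H'): step: R->7, L=1; H->plug->H->R->H->L->B->refl->C->L'->F->R'->B->plug->F
Char 6 ('F'): step: R->0, L->2 (L advanced); F->plug->B->R->F->L->C->refl->B->L'->E->R'->A->plug->A
Char 7 ('C'): step: R->1, L=2; C->plug->C->R->B->L->G->refl->D->L'->H->R'->G->plug->G
Char 8 ('E'): step: R->2, L=2; E->plug->E->R->E->L->B->refl->C->L'->F->R'->A->plug->A
Char 9 ('E'): step: R->3, L=2; E->plug->E->R->F->L->C->refl->B->L'->E->R'->H->plug->H
Char 10 ('F'): step: R->4, L=2; F->plug->B->R->F->L->C->refl->B->L'->E->R'->D->plug->D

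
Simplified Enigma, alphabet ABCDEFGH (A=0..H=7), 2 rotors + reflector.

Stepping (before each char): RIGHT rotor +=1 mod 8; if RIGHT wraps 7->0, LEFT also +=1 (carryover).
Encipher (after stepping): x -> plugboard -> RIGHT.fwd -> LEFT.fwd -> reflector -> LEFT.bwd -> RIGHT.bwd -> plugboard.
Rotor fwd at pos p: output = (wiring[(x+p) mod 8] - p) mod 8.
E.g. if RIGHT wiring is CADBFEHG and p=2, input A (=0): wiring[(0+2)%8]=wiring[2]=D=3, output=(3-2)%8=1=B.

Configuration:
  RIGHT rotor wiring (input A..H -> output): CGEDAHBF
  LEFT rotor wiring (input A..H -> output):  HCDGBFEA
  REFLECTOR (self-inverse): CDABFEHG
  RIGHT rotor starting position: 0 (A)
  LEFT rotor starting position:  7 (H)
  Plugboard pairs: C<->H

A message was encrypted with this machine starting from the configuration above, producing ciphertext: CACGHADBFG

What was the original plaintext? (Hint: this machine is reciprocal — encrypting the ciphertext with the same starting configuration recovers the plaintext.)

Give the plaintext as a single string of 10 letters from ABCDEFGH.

Char 1 ('C'): step: R->1, L=7; C->plug->H->R->B->L->A->refl->C->L'->F->R'->A->plug->A
Char 2 ('A'): step: R->2, L=7; A->plug->A->R->C->L->D->refl->B->L'->A->R'->G->plug->G
Char 3 ('C'): step: R->3, L=7; C->plug->H->R->B->L->A->refl->C->L'->F->R'->B->plug->B
Char 4 ('G'): step: R->4, L=7; G->plug->G->R->A->L->B->refl->D->L'->C->R'->F->plug->F
Char 5 ('H'): step: R->5, L=7; H->plug->C->R->A->L->B->refl->D->L'->C->R'->A->plug->A
Char 6 ('A'): step: R->6, L=7; A->plug->A->R->D->L->E->refl->F->L'->H->R'->B->plug->B
Char 7 ('D'): step: R->7, L=7; D->plug->D->R->F->L->C->refl->A->L'->B->R'->F->plug->F
Char 8 ('B'): step: R->0, L->0 (L advanced); B->plug->B->R->G->L->E->refl->F->L'->F->R'->H->plug->C
Char 9 ('F'): step: R->1, L=0; F->plug->F->R->A->L->H->refl->G->L'->D->R'->B->plug->B
Char 10 ('G'): step: R->2, L=0; G->plug->G->R->A->L->H->refl->G->L'->D->R'->F->plug->F

Answer: AGBFABFCBF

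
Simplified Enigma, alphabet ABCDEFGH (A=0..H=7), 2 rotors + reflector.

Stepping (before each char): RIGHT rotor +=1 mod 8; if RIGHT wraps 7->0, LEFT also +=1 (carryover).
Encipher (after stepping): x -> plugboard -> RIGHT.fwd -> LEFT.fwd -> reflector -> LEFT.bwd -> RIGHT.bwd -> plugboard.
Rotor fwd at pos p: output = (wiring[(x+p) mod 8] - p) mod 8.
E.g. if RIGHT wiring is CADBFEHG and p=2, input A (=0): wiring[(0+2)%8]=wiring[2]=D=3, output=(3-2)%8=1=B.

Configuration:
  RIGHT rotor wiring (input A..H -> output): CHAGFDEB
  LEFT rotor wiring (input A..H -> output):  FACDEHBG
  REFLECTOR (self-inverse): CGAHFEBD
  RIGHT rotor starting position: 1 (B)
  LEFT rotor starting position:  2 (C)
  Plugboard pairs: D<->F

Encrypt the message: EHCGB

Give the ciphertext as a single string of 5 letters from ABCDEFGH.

Char 1 ('E'): step: R->2, L=2; E->plug->E->R->C->L->C->refl->A->L'->A->R'->G->plug->G
Char 2 ('H'): step: R->3, L=2; H->plug->H->R->F->L->E->refl->F->L'->D->R'->A->plug->A
Char 3 ('C'): step: R->4, L=2; C->plug->C->R->A->L->A->refl->C->L'->C->R'->H->plug->H
Char 4 ('G'): step: R->5, L=2; G->plug->G->R->B->L->B->refl->G->L'->H->R'->B->plug->B
Char 5 ('B'): step: R->6, L=2; B->plug->B->R->D->L->F->refl->E->L'->F->R'->H->plug->H

Answer: GAHBH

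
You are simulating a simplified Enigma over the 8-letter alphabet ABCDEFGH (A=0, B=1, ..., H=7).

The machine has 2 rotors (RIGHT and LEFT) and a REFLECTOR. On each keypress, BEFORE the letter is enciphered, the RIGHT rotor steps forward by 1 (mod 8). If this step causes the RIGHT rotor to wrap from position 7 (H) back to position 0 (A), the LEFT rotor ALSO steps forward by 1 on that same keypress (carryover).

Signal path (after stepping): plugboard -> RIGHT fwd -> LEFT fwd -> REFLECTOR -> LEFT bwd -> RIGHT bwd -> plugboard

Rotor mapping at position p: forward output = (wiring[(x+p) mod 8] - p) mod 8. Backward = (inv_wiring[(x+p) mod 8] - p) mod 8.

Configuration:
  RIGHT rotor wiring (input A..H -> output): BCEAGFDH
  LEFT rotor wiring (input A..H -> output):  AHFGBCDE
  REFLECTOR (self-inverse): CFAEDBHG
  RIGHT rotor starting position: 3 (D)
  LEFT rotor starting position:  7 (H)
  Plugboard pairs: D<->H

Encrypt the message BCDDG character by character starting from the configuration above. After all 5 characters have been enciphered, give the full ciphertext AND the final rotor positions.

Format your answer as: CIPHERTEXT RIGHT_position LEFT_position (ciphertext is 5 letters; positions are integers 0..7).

Answer: GEECA 0 0

Derivation:
Char 1 ('B'): step: R->4, L=7; B->plug->B->R->B->L->B->refl->F->L'->A->R'->G->plug->G
Char 2 ('C'): step: R->5, L=7; C->plug->C->R->C->L->A->refl->C->L'->F->R'->E->plug->E
Char 3 ('D'): step: R->6, L=7; D->plug->H->R->H->L->E->refl->D->L'->G->R'->E->plug->E
Char 4 ('D'): step: R->7, L=7; D->plug->H->R->E->L->H->refl->G->L'->D->R'->C->plug->C
Char 5 ('G'): step: R->0, L->0 (L advanced); G->plug->G->R->D->L->G->refl->H->L'->B->R'->A->plug->A
Final: ciphertext=GEECA, RIGHT=0, LEFT=0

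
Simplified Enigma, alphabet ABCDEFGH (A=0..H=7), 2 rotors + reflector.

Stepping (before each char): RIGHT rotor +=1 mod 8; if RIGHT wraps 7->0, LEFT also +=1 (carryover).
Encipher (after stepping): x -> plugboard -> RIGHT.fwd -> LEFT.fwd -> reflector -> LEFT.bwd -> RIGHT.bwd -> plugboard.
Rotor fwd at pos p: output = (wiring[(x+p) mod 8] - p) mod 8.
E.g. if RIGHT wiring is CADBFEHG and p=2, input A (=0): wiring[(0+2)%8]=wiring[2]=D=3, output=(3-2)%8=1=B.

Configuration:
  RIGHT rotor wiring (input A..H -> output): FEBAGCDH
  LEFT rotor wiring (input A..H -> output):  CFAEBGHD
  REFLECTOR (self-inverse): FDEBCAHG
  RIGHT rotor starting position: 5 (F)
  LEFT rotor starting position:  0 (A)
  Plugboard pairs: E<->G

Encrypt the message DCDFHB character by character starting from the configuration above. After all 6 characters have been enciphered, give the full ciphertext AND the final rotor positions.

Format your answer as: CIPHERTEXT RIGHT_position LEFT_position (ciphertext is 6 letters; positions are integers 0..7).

Answer: ABGCAG 3 1

Derivation:
Char 1 ('D'): step: R->6, L=0; D->plug->D->R->G->L->H->refl->G->L'->F->R'->A->plug->A
Char 2 ('C'): step: R->7, L=0; C->plug->C->R->F->L->G->refl->H->L'->G->R'->B->plug->B
Char 3 ('D'): step: R->0, L->1 (L advanced); D->plug->D->R->A->L->E->refl->C->L'->G->R'->E->plug->G
Char 4 ('F'): step: R->1, L=1; F->plug->F->R->C->L->D->refl->B->L'->H->R'->C->plug->C
Char 5 ('H'): step: R->2, L=1; H->plug->H->R->C->L->D->refl->B->L'->H->R'->A->plug->A
Char 6 ('B'): step: R->3, L=1; B->plug->B->R->D->L->A->refl->F->L'->E->R'->E->plug->G
Final: ciphertext=ABGCAG, RIGHT=3, LEFT=1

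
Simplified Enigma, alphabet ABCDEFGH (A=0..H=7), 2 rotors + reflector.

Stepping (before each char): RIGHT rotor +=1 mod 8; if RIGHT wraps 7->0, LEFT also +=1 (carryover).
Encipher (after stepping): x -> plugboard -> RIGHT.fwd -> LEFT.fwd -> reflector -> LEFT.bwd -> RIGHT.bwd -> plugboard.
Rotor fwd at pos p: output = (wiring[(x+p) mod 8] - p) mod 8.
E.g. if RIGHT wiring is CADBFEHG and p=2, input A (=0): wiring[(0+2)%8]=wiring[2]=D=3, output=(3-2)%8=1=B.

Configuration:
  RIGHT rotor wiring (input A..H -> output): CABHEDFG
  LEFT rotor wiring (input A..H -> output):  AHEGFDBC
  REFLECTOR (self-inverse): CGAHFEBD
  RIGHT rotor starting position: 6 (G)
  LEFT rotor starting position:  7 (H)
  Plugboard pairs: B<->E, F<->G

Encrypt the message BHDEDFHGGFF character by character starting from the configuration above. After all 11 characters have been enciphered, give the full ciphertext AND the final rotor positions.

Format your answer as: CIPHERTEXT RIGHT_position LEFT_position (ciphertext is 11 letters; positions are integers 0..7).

Char 1 ('B'): step: R->7, L=7; B->plug->E->R->A->L->D->refl->H->L'->E->R'->G->plug->F
Char 2 ('H'): step: R->0, L->0 (L advanced); H->plug->H->R->G->L->B->refl->G->L'->D->R'->F->plug->G
Char 3 ('D'): step: R->1, L=0; D->plug->D->R->D->L->G->refl->B->L'->G->R'->C->plug->C
Char 4 ('E'): step: R->2, L=0; E->plug->B->R->F->L->D->refl->H->L'->B->R'->D->plug->D
Char 5 ('D'): step: R->3, L=0; D->plug->D->R->C->L->E->refl->F->L'->E->R'->A->plug->A
Char 6 ('F'): step: R->4, L=0; F->plug->G->R->F->L->D->refl->H->L'->B->R'->C->plug->C
Char 7 ('H'): step: R->5, L=0; H->plug->H->R->H->L->C->refl->A->L'->A->R'->B->plug->E
Char 8 ('G'): step: R->6, L=0; G->plug->F->R->B->L->H->refl->D->L'->F->R'->H->plug->H
Char 9 ('G'): step: R->7, L=0; G->plug->F->R->F->L->D->refl->H->L'->B->R'->C->plug->C
Char 10 ('F'): step: R->0, L->1 (L advanced); F->plug->G->R->F->L->A->refl->C->L'->E->R'->E->plug->B
Char 11 ('F'): step: R->1, L=1; F->plug->G->R->F->L->A->refl->C->L'->E->R'->F->plug->G
Final: ciphertext=FGCDACEHCBG, RIGHT=1, LEFT=1

Answer: FGCDACEHCBG 1 1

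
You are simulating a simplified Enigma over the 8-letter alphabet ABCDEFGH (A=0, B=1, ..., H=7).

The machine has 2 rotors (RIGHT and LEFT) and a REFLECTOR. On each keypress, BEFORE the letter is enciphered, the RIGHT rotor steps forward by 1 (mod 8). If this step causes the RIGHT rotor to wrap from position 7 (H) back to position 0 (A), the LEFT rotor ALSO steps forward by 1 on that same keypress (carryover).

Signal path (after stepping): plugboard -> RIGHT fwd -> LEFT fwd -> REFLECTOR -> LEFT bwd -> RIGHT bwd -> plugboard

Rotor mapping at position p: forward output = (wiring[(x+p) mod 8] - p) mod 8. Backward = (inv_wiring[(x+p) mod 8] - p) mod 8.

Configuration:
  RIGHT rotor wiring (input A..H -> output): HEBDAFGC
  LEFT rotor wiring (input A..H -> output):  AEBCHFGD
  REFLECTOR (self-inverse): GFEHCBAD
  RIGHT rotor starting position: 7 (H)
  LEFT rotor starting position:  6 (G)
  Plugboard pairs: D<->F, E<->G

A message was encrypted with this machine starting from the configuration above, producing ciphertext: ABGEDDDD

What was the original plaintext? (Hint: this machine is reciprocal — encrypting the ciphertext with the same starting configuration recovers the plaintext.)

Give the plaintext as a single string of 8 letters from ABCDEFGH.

Answer: BAACGGFF

Derivation:
Char 1 ('A'): step: R->0, L->7 (L advanced); A->plug->A->R->H->L->H->refl->D->L'->E->R'->B->plug->B
Char 2 ('B'): step: R->1, L=7; B->plug->B->R->A->L->E->refl->C->L'->D->R'->A->plug->A
Char 3 ('G'): step: R->2, L=7; G->plug->E->R->E->L->D->refl->H->L'->H->R'->A->plug->A
Char 4 ('E'): step: R->3, L=7; E->plug->G->R->B->L->B->refl->F->L'->C->R'->C->plug->C
Char 5 ('D'): step: R->4, L=7; D->plug->F->R->A->L->E->refl->C->L'->D->R'->E->plug->G
Char 6 ('D'): step: R->5, L=7; D->plug->F->R->E->L->D->refl->H->L'->H->R'->E->plug->G
Char 7 ('D'): step: R->6, L=7; D->plug->F->R->F->L->A->refl->G->L'->G->R'->D->plug->F
Char 8 ('D'): step: R->7, L=7; D->plug->F->R->B->L->B->refl->F->L'->C->R'->D->plug->F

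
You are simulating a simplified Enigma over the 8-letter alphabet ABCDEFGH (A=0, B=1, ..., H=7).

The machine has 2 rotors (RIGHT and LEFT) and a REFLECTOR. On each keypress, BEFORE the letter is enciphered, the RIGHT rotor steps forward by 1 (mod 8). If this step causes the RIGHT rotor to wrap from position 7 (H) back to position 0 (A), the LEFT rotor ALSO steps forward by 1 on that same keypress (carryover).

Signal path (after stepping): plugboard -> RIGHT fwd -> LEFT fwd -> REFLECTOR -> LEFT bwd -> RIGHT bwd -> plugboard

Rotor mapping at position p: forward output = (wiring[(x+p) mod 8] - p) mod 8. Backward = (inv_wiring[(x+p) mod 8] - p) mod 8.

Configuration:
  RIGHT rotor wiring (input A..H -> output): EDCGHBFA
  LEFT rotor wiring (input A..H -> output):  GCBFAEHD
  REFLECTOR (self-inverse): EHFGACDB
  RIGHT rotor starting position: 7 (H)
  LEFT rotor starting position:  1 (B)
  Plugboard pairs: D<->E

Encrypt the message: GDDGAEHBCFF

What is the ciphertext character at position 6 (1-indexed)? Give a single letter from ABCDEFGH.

Char 1 ('G'): step: R->0, L->2 (L advanced); G->plug->G->R->F->L->B->refl->H->L'->A->R'->H->plug->H
Char 2 ('D'): step: R->1, L=2; D->plug->E->R->A->L->H->refl->B->L'->F->R'->C->plug->C
Char 3 ('D'): step: R->2, L=2; D->plug->E->R->D->L->C->refl->F->L'->E->R'->B->plug->B
Char 4 ('G'): step: R->3, L=2; G->plug->G->R->A->L->H->refl->B->L'->F->R'->E->plug->D
Char 5 ('A'): step: R->4, L=2; A->plug->A->R->D->L->C->refl->F->L'->E->R'->D->plug->E
Char 6 ('E'): step: R->5, L=2; E->plug->D->R->H->L->A->refl->E->L'->G->R'->E->plug->D

D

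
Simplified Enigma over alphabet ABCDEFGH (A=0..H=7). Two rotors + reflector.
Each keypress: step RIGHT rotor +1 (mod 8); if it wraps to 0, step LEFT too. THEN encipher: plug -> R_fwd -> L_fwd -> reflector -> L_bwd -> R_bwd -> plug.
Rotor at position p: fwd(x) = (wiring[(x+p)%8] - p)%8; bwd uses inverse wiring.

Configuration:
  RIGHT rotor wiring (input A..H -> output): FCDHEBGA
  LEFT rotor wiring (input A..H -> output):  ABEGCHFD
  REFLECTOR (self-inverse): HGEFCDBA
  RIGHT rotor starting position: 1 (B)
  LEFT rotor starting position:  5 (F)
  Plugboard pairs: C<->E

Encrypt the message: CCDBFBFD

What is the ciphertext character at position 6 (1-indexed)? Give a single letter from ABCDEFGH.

Char 1 ('C'): step: R->2, L=5; C->plug->E->R->E->L->E->refl->C->L'->A->R'->H->plug->H
Char 2 ('C'): step: R->3, L=5; C->plug->E->R->F->L->H->refl->A->L'->B->R'->B->plug->B
Char 3 ('D'): step: R->4, L=5; D->plug->D->R->E->L->E->refl->C->L'->A->R'->A->plug->A
Char 4 ('B'): step: R->5, L=5; B->plug->B->R->B->L->A->refl->H->L'->F->R'->E->plug->C
Char 5 ('F'): step: R->6, L=5; F->plug->F->R->B->L->A->refl->H->L'->F->R'->E->plug->C
Char 6 ('B'): step: R->7, L=5; B->plug->B->R->G->L->B->refl->G->L'->C->R'->G->plug->G

G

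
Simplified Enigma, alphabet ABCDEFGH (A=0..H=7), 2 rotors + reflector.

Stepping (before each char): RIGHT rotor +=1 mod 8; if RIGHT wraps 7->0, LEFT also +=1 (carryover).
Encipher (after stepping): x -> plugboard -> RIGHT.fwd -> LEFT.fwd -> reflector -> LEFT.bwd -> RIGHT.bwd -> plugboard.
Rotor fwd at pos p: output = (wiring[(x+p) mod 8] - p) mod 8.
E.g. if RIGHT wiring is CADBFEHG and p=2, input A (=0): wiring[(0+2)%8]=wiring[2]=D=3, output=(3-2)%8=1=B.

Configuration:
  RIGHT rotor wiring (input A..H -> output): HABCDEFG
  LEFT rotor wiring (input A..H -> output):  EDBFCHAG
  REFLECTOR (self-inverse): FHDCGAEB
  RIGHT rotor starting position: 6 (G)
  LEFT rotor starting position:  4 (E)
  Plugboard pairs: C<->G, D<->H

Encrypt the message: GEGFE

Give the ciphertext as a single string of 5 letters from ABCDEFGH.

Char 1 ('G'): step: R->7, L=4; G->plug->C->R->B->L->D->refl->C->L'->D->R'->E->plug->E
Char 2 ('E'): step: R->0, L->5 (L advanced); E->plug->E->R->D->L->H->refl->B->L'->C->R'->D->plug->H
Char 3 ('G'): step: R->1, L=5; G->plug->C->R->B->L->D->refl->C->L'->A->R'->B->plug->B
Char 4 ('F'): step: R->2, L=5; F->plug->F->R->E->L->G->refl->E->L'->F->R'->G->plug->C
Char 5 ('E'): step: R->3, L=5; E->plug->E->R->D->L->H->refl->B->L'->C->R'->D->plug->H

Answer: EHBCH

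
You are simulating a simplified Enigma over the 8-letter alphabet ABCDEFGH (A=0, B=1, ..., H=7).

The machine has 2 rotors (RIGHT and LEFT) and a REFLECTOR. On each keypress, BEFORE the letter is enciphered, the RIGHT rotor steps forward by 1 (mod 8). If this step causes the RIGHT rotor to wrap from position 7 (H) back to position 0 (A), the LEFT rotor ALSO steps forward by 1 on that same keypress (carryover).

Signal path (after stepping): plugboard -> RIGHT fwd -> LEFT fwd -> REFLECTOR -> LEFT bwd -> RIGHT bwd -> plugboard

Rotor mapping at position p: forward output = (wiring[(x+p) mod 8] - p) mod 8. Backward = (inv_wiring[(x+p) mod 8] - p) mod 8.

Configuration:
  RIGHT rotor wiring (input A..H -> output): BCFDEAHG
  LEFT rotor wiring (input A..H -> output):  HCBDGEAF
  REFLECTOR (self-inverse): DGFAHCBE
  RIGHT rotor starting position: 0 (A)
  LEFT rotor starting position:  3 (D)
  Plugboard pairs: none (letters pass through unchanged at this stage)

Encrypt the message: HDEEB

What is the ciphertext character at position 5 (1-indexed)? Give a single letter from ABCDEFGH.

Char 1 ('H'): step: R->1, L=3; H->plug->H->R->A->L->A->refl->D->L'->B->R'->A->plug->A
Char 2 ('D'): step: R->2, L=3; D->plug->D->R->G->L->H->refl->E->L'->F->R'->E->plug->E
Char 3 ('E'): step: R->3, L=3; E->plug->E->R->D->L->F->refl->C->L'->E->R'->D->plug->D
Char 4 ('E'): step: R->4, L=3; E->plug->E->R->F->L->E->refl->H->L'->G->R'->F->plug->F
Char 5 ('B'): step: R->5, L=3; B->plug->B->R->C->L->B->refl->G->L'->H->R'->H->plug->H

H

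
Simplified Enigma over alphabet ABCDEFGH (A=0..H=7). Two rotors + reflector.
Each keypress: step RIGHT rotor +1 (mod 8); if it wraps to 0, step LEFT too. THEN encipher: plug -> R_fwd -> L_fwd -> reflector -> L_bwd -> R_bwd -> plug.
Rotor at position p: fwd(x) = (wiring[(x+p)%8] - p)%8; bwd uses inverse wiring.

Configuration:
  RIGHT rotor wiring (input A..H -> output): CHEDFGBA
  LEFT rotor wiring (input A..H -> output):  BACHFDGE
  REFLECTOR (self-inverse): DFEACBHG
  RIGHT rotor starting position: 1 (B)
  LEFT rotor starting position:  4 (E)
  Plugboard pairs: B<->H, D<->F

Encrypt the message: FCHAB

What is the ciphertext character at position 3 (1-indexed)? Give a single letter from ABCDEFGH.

Char 1 ('F'): step: R->2, L=4; F->plug->D->R->E->L->F->refl->B->L'->A->R'->G->plug->G
Char 2 ('C'): step: R->3, L=4; C->plug->C->R->D->L->A->refl->D->L'->H->R'->F->plug->D
Char 3 ('H'): step: R->4, L=4; H->plug->B->R->C->L->C->refl->E->L'->F->R'->C->plug->C

C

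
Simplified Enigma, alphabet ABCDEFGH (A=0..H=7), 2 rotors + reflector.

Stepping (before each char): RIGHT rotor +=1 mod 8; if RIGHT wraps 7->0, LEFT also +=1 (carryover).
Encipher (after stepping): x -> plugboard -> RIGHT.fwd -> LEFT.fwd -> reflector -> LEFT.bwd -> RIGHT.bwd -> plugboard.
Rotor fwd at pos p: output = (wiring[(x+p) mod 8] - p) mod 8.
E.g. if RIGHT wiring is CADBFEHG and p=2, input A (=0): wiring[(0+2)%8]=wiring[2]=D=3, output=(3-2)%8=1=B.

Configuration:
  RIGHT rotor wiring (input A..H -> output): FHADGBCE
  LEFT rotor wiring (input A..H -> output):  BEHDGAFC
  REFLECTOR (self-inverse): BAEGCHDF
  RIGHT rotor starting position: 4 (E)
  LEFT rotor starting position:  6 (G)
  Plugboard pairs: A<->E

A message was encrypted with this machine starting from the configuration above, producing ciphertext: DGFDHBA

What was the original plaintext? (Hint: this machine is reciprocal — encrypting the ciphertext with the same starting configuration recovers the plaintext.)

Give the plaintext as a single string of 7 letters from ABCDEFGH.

Answer: BFDAFCG

Derivation:
Char 1 ('D'): step: R->5, L=6; D->plug->D->R->A->L->H->refl->F->L'->F->R'->B->plug->B
Char 2 ('G'): step: R->6, L=6; G->plug->G->R->A->L->H->refl->F->L'->F->R'->F->plug->F
Char 3 ('F'): step: R->7, L=6; F->plug->F->R->H->L->C->refl->E->L'->B->R'->D->plug->D
Char 4 ('D'): step: R->0, L->7 (L advanced); D->plug->D->R->D->L->A->refl->B->L'->G->R'->E->plug->A
Char 5 ('H'): step: R->1, L=7; H->plug->H->R->E->L->E->refl->C->L'->B->R'->F->plug->F
Char 6 ('B'): step: R->2, L=7; B->plug->B->R->B->L->C->refl->E->L'->E->R'->C->plug->C
Char 7 ('A'): step: R->3, L=7; A->plug->E->R->B->L->C->refl->E->L'->E->R'->G->plug->G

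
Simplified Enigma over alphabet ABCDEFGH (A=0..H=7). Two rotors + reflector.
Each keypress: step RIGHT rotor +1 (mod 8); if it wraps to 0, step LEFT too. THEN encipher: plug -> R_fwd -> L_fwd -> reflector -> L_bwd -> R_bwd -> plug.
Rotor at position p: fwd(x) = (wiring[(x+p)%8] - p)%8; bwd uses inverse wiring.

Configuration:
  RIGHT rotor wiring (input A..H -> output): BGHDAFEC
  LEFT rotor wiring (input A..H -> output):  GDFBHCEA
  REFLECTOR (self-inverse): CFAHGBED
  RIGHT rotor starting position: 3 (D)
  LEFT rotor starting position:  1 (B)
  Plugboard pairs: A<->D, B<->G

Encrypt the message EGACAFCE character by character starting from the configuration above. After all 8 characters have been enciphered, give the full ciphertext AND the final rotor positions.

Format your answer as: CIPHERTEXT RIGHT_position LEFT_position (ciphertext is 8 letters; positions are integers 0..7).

Char 1 ('E'): step: R->4, L=1; E->plug->E->R->F->L->D->refl->H->L'->G->R'->D->plug->A
Char 2 ('G'): step: R->5, L=1; G->plug->B->R->H->L->F->refl->B->L'->E->R'->D->plug->A
Char 3 ('A'): step: R->6, L=1; A->plug->D->R->A->L->C->refl->A->L'->C->R'->G->plug->B
Char 4 ('C'): step: R->7, L=1; C->plug->C->R->H->L->F->refl->B->L'->E->R'->E->plug->E
Char 5 ('A'): step: R->0, L->2 (L advanced); A->plug->D->R->D->L->A->refl->C->L'->E->R'->G->plug->B
Char 6 ('F'): step: R->1, L=2; F->plug->F->R->D->L->A->refl->C->L'->E->R'->E->plug->E
Char 7 ('C'): step: R->2, L=2; C->plug->C->R->G->L->E->refl->G->L'->F->R'->A->plug->D
Char 8 ('E'): step: R->3, L=2; E->plug->E->R->H->L->B->refl->F->L'->C->R'->C->plug->C
Final: ciphertext=AABEBEDC, RIGHT=3, LEFT=2

Answer: AABEBEDC 3 2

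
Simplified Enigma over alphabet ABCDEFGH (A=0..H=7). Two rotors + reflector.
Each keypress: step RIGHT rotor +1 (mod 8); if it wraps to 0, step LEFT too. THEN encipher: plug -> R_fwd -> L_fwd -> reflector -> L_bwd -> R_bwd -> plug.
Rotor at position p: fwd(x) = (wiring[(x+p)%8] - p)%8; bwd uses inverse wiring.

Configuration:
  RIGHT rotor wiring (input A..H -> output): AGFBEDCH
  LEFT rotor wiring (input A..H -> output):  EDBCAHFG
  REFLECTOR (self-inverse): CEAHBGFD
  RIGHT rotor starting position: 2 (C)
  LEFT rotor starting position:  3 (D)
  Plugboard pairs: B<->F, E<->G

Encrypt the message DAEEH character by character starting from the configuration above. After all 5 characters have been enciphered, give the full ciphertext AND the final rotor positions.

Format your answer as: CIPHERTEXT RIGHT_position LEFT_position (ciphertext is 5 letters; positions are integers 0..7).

Char 1 ('D'): step: R->3, L=3; D->plug->D->R->H->L->G->refl->F->L'->B->R'->B->plug->F
Char 2 ('A'): step: R->4, L=3; A->plug->A->R->A->L->H->refl->D->L'->E->R'->E->plug->G
Char 3 ('E'): step: R->5, L=3; E->plug->G->R->E->L->D->refl->H->L'->A->R'->F->plug->B
Char 4 ('E'): step: R->6, L=3; E->plug->G->R->G->L->A->refl->C->L'->D->R'->F->plug->B
Char 5 ('H'): step: R->7, L=3; H->plug->H->R->D->L->C->refl->A->L'->G->R'->D->plug->D
Final: ciphertext=FGBBD, RIGHT=7, LEFT=3

Answer: FGBBD 7 3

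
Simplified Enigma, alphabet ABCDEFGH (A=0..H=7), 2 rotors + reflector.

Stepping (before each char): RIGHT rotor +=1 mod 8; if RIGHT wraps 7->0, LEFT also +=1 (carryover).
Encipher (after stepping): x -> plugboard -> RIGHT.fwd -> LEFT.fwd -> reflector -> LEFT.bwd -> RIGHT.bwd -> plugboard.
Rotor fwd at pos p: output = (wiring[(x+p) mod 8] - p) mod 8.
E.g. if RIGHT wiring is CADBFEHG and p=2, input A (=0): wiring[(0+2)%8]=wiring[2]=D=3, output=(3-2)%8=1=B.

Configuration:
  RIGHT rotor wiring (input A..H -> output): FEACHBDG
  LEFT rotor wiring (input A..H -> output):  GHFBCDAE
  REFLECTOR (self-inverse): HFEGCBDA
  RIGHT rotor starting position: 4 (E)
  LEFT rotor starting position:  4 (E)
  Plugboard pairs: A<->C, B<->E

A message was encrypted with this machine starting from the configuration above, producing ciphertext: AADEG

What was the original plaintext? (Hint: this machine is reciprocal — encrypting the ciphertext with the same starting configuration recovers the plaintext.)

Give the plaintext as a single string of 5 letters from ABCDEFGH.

Answer: FDBHF

Derivation:
Char 1 ('A'): step: R->5, L=4; A->plug->C->R->B->L->H->refl->A->L'->D->R'->F->plug->F
Char 2 ('A'): step: R->6, L=4; A->plug->C->R->H->L->F->refl->B->L'->G->R'->D->plug->D
Char 3 ('D'): step: R->7, L=4; D->plug->D->R->B->L->H->refl->A->L'->D->R'->E->plug->B
Char 4 ('E'): step: R->0, L->5 (L advanced); E->plug->B->R->E->L->C->refl->E->L'->G->R'->H->plug->H
Char 5 ('G'): step: R->1, L=5; G->plug->G->R->F->L->A->refl->H->L'->C->R'->F->plug->F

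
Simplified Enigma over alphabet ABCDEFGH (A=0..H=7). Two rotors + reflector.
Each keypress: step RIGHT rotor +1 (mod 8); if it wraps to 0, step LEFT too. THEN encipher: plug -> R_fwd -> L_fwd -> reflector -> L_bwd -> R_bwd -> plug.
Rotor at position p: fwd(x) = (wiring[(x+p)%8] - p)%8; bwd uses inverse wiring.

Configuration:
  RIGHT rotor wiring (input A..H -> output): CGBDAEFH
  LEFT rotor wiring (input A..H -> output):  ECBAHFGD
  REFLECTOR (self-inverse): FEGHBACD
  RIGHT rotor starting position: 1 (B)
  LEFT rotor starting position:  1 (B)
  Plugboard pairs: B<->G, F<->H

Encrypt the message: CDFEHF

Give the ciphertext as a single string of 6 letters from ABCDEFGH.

Char 1 ('C'): step: R->2, L=1; C->plug->C->R->G->L->C->refl->G->L'->D->R'->E->plug->E
Char 2 ('D'): step: R->3, L=1; D->plug->D->R->C->L->H->refl->D->L'->H->R'->F->plug->H
Char 3 ('F'): step: R->4, L=1; F->plug->H->R->H->L->D->refl->H->L'->C->R'->F->plug->H
Char 4 ('E'): step: R->5, L=1; E->plug->E->R->B->L->A->refl->F->L'->F->R'->D->plug->D
Char 5 ('H'): step: R->6, L=1; H->plug->F->R->F->L->F->refl->A->L'->B->R'->B->plug->G
Char 6 ('F'): step: R->7, L=1; F->plug->H->R->G->L->C->refl->G->L'->D->R'->B->plug->G

Answer: EHHDGG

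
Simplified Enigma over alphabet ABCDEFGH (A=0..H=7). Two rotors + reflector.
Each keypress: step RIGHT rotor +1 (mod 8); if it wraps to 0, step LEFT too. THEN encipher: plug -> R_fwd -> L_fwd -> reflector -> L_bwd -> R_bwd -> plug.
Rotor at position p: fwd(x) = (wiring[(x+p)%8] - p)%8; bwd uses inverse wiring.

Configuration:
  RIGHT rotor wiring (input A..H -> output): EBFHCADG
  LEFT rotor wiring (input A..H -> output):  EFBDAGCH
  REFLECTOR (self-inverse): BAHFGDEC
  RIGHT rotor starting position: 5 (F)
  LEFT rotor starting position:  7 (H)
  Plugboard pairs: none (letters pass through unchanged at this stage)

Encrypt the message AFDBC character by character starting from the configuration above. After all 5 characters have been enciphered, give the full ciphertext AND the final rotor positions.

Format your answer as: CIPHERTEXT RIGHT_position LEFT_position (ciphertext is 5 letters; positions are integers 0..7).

Answer: BDHFB 2 0

Derivation:
Char 1 ('A'): step: R->6, L=7; A->plug->A->R->F->L->B->refl->A->L'->A->R'->B->plug->B
Char 2 ('F'): step: R->7, L=7; F->plug->F->R->D->L->C->refl->H->L'->G->R'->D->plug->D
Char 3 ('D'): step: R->0, L->0 (L advanced); D->plug->D->R->H->L->H->refl->C->L'->G->R'->H->plug->H
Char 4 ('B'): step: R->1, L=0; B->plug->B->R->E->L->A->refl->B->L'->C->R'->F->plug->F
Char 5 ('C'): step: R->2, L=0; C->plug->C->R->A->L->E->refl->G->L'->F->R'->B->plug->B
Final: ciphertext=BDHFB, RIGHT=2, LEFT=0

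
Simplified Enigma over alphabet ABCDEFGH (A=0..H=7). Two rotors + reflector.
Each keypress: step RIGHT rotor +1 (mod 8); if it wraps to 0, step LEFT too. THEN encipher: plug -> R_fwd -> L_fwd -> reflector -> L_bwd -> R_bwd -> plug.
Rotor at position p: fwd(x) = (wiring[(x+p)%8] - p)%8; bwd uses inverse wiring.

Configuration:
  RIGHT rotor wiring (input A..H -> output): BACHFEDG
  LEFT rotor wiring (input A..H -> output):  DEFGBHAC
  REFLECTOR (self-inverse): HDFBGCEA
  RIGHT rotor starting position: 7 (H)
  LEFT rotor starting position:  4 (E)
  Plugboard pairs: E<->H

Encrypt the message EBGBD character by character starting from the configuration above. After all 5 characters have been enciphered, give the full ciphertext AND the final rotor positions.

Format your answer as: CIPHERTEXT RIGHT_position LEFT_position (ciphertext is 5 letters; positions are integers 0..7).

Answer: ACCDB 4 5

Derivation:
Char 1 ('E'): step: R->0, L->5 (L advanced); E->plug->H->R->G->L->B->refl->D->L'->B->R'->A->plug->A
Char 2 ('B'): step: R->1, L=5; B->plug->B->R->B->L->D->refl->B->L'->G->R'->C->plug->C
Char 3 ('G'): step: R->2, L=5; G->plug->G->R->H->L->E->refl->G->L'->D->R'->C->plug->C
Char 4 ('B'): step: R->3, L=5; B->plug->B->R->C->L->F->refl->C->L'->A->R'->D->plug->D
Char 5 ('D'): step: R->4, L=5; D->plug->D->R->C->L->F->refl->C->L'->A->R'->B->plug->B
Final: ciphertext=ACCDB, RIGHT=4, LEFT=5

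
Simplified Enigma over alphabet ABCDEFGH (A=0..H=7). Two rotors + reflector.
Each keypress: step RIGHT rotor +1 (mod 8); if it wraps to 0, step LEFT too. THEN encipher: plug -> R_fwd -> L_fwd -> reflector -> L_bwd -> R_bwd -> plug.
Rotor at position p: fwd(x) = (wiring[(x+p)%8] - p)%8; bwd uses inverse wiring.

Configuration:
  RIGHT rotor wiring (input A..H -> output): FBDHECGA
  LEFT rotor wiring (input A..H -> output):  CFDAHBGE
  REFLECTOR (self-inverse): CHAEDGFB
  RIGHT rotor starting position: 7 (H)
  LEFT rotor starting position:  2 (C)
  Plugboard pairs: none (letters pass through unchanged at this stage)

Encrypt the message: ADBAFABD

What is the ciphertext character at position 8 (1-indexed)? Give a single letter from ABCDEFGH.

Char 1 ('A'): step: R->0, L->3 (L advanced); A->plug->A->R->F->L->H->refl->B->L'->E->R'->E->plug->E
Char 2 ('D'): step: R->1, L=3; D->plug->D->R->D->L->D->refl->E->L'->B->R'->E->plug->E
Char 3 ('B'): step: R->2, L=3; B->plug->B->R->F->L->H->refl->B->L'->E->R'->E->plug->E
Char 4 ('A'): step: R->3, L=3; A->plug->A->R->E->L->B->refl->H->L'->F->R'->E->plug->E
Char 5 ('F'): step: R->4, L=3; F->plug->F->R->F->L->H->refl->B->L'->E->R'->D->plug->D
Char 6 ('A'): step: R->5, L=3; A->plug->A->R->F->L->H->refl->B->L'->E->R'->E->plug->E
Char 7 ('B'): step: R->6, L=3; B->plug->B->R->C->L->G->refl->F->L'->A->R'->A->plug->A
Char 8 ('D'): step: R->7, L=3; D->plug->D->R->E->L->B->refl->H->L'->F->R'->F->plug->F

F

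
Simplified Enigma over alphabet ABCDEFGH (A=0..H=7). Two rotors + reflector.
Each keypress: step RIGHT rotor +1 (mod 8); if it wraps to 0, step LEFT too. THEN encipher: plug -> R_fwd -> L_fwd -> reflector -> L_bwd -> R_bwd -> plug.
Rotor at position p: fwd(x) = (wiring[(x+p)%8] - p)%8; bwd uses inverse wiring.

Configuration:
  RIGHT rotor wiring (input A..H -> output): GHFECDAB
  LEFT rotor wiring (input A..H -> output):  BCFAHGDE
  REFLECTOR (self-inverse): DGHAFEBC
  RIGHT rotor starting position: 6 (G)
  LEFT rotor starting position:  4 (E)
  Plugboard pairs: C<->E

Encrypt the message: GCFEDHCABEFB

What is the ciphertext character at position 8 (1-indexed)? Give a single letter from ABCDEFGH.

Char 1 ('G'): step: R->7, L=4; G->plug->G->R->E->L->F->refl->E->L'->H->R'->B->plug->B
Char 2 ('C'): step: R->0, L->5 (L advanced); C->plug->E->R->C->L->H->refl->C->L'->H->R'->B->plug->B
Char 3 ('F'): step: R->1, L=5; F->plug->F->R->H->L->C->refl->H->L'->C->R'->E->plug->C
Char 4 ('E'): step: R->2, L=5; E->plug->C->R->A->L->B->refl->G->L'->B->R'->D->plug->D
Char 5 ('D'): step: R->3, L=5; D->plug->D->R->F->L->A->refl->D->L'->G->R'->E->plug->C
Char 6 ('H'): step: R->4, L=5; H->plug->H->R->A->L->B->refl->G->L'->B->R'->G->plug->G
Char 7 ('C'): step: R->5, L=5; C->plug->E->R->C->L->H->refl->C->L'->H->R'->G->plug->G
Char 8 ('A'): step: R->6, L=5; A->plug->A->R->C->L->H->refl->C->L'->H->R'->E->plug->C

C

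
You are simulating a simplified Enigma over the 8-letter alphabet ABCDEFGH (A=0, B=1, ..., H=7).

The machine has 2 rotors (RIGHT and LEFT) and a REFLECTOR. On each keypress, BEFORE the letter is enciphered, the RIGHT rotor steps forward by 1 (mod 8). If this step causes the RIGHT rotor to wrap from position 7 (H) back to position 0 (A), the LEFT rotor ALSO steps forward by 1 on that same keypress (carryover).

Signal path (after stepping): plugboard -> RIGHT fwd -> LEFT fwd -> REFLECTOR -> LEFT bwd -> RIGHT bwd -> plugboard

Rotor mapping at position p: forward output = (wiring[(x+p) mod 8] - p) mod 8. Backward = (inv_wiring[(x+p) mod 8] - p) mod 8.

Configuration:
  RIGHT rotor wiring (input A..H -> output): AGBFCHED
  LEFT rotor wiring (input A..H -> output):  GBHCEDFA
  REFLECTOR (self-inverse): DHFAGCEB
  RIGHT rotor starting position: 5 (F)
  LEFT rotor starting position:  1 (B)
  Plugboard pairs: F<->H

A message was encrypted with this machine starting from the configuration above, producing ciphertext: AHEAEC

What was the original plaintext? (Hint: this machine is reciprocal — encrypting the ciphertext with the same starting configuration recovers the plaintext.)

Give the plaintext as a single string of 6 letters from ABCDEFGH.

Char 1 ('A'): step: R->6, L=1; A->plug->A->R->G->L->H->refl->B->L'->C->R'->C->plug->C
Char 2 ('H'): step: R->7, L=1; H->plug->F->R->D->L->D->refl->A->L'->A->R'->G->plug->G
Char 3 ('E'): step: R->0, L->2 (L advanced); E->plug->E->R->C->L->C->refl->F->L'->A->R'->A->plug->A
Char 4 ('A'): step: R->1, L=2; A->plug->A->R->F->L->G->refl->E->L'->G->R'->E->plug->E
Char 5 ('E'): step: R->2, L=2; E->plug->E->R->C->L->C->refl->F->L'->A->R'->C->plug->C
Char 6 ('C'): step: R->3, L=2; C->plug->C->R->E->L->D->refl->A->L'->B->R'->D->plug->D

Answer: CGAECD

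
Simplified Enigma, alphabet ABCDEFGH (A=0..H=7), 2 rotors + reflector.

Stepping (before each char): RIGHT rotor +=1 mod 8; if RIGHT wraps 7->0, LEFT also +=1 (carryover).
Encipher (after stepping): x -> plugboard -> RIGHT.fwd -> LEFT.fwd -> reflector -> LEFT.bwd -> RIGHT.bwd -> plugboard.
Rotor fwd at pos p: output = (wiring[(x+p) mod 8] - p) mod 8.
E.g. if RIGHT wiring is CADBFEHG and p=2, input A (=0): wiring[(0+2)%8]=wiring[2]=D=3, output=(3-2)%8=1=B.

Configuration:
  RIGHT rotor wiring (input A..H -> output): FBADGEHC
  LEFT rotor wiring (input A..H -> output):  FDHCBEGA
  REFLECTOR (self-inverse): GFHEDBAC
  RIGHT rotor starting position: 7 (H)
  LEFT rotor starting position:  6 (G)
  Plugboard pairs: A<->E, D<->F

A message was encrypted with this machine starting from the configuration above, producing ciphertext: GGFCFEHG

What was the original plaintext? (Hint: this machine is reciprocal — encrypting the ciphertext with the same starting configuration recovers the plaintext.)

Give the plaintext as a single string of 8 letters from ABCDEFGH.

Answer: EACBBCGD

Derivation:
Char 1 ('G'): step: R->0, L->7 (L advanced); G->plug->G->R->H->L->H->refl->C->L'->F->R'->A->plug->E
Char 2 ('G'): step: R->1, L=7; G->plug->G->R->B->L->G->refl->A->L'->D->R'->E->plug->A
Char 3 ('F'): step: R->2, L=7; F->plug->D->R->C->L->E->refl->D->L'->E->R'->C->plug->C
Char 4 ('C'): step: R->3, L=7; C->plug->C->R->B->L->G->refl->A->L'->D->R'->B->plug->B
Char 5 ('F'): step: R->4, L=7; F->plug->D->R->G->L->F->refl->B->L'->A->R'->B->plug->B
Char 6 ('E'): step: R->5, L=7; E->plug->A->R->H->L->H->refl->C->L'->F->R'->C->plug->C
Char 7 ('H'): step: R->6, L=7; H->plug->H->R->G->L->F->refl->B->L'->A->R'->G->plug->G
Char 8 ('G'): step: R->7, L=7; G->plug->G->R->F->L->C->refl->H->L'->H->R'->F->plug->D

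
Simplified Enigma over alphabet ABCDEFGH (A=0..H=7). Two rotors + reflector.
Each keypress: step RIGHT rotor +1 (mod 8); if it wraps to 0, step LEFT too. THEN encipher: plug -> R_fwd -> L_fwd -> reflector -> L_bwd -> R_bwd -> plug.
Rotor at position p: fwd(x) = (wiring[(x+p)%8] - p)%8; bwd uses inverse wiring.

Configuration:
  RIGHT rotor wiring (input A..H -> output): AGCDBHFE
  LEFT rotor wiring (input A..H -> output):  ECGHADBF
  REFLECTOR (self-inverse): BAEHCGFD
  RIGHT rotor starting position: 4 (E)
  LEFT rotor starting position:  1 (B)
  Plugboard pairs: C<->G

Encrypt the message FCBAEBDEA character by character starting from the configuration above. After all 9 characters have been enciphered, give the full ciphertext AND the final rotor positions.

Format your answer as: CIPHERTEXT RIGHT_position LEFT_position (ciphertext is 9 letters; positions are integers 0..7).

Answer: BAFBDFEAE 5 2

Derivation:
Char 1 ('F'): step: R->5, L=1; F->plug->F->R->F->L->A->refl->B->L'->A->R'->B->plug->B
Char 2 ('C'): step: R->6, L=1; C->plug->G->R->D->L->H->refl->D->L'->H->R'->A->plug->A
Char 3 ('B'): step: R->7, L=1; B->plug->B->R->B->L->F->refl->G->L'->C->R'->F->plug->F
Char 4 ('A'): step: R->0, L->2 (L advanced); A->plug->A->R->A->L->E->refl->C->L'->G->R'->B->plug->B
Char 5 ('E'): step: R->1, L=2; E->plug->E->R->G->L->C->refl->E->L'->A->R'->D->plug->D
Char 6 ('B'): step: R->2, L=2; B->plug->B->R->B->L->F->refl->G->L'->C->R'->F->plug->F
Char 7 ('D'): step: R->3, L=2; D->plug->D->R->C->L->G->refl->F->L'->B->R'->E->plug->E
Char 8 ('E'): step: R->4, L=2; E->plug->E->R->E->L->H->refl->D->L'->F->R'->A->plug->A
Char 9 ('A'): step: R->5, L=2; A->plug->A->R->C->L->G->refl->F->L'->B->R'->E->plug->E
Final: ciphertext=BAFBDFEAE, RIGHT=5, LEFT=2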